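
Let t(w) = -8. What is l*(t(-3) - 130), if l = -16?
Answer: 2208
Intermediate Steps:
l*(t(-3) - 130) = -16*(-8 - 130) = -16*(-138) = 2208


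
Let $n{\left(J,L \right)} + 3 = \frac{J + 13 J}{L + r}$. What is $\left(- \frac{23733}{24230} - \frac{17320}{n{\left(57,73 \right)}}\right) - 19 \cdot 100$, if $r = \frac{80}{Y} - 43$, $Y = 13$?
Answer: $- \frac{152532575653}{54299430} \approx -2809.1$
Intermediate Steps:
$r = - \frac{479}{13}$ ($r = \frac{80}{13} - 43 = - \frac{479}{13} \approx -36.846$)
$n{\left(J,L \right)} = -3 + \frac{14 J}{- \frac{479}{13} + L}$ ($n{\left(J,L \right)} = -3 + \frac{J + 13 J}{L - \frac{479}{13}} = -3 + \frac{14 J}{- \frac{479}{13} + L}$)
$\left(- \frac{23733}{24230} - \frac{17320}{n{\left(57,73 \right)}}\right) - 19 \cdot 100 = \left(- \frac{23733}{24230} - \frac{17320}{\frac{1}{-479 + 13 \cdot 73} \left(1437 - 2847 + 182 \cdot 57\right)}\right) - 19 \cdot 100 = \left(\left(-23733\right) \frac{1}{24230} - \frac{17320}{\frac{1}{-479 + 949} \left(1437 - 2847 + 10374\right)}\right) - 1900 = \left(- \frac{23733}{24230} - \frac{17320}{\frac{1}{470} \cdot 8964}\right) - 1900 = \left(- \frac{23733}{24230} - \frac{17320}{\frac{4482}{235}}\right) - 1900 = \left(- \frac{23733}{24230} - \frac{2035100}{2241}\right) - 1900 = - \frac{49363658653}{54299430} - 1900 = - \frac{152532575653}{54299430}$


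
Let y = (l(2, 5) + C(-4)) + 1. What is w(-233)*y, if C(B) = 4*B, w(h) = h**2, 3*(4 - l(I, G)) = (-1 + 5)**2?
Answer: -2660161/3 ≈ -8.8672e+5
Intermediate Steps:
l(I, G) = -4/3 (l(I, G) = 4 - (-1 + 5)**2/3 = 4 - 1/3*4**2 = 4 - 1/3*16 = 4 - 16/3 = -4/3)
y = -49/3 (y = (-4/3 + 4*(-4)) + 1 = (-4/3 - 16) + 1 = -52/3 + 1 = -49/3 ≈ -16.333)
w(-233)*y = (-233)**2*(-49/3) = 54289*(-49/3) = -2660161/3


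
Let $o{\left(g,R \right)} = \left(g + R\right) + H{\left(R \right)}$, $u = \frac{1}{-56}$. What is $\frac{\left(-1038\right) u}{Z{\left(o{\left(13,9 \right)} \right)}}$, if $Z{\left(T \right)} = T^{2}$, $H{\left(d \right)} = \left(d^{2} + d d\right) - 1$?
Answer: $\frac{173}{312564} \approx 0.00055349$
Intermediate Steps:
$H{\left(d \right)} = -1 + 2 d^{2}$ ($H{\left(d \right)} = \left(d^{2} + d^{2}\right) - 1 = 2 d^{2} - 1 = -1 + 2 d^{2}$)
$u = - \frac{1}{56} \approx -0.017857$
$o{\left(g,R \right)} = -1 + R + g + 2 R^{2}$ ($o{\left(g,R \right)} = \left(g + R\right) + \left(-1 + 2 R^{2}\right) = \left(R + g\right) + \left(-1 + 2 R^{2}\right) = -1 + R + g + 2 R^{2}$)
$\frac{\left(-1038\right) u}{Z{\left(o{\left(13,9 \right)} \right)}} = \frac{\left(-1038\right) \left(- \frac{1}{56}\right)}{\left(-1 + 9 + 13 + 2 \cdot 9^{2}\right)^{2}} = \frac{519}{28 \left(-1 + 9 + 13 + 2 \cdot 81\right)^{2}} = \frac{519}{28 \left(-1 + 9 + 13 + 162\right)^{2}} = \frac{519}{28 \cdot 183^{2}} = \frac{519}{28 \cdot 33489} = \frac{519}{28} \cdot \frac{1}{33489} = \frac{173}{312564}$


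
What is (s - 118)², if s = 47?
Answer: 5041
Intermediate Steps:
(s - 118)² = (47 - 118)² = (-71)² = 5041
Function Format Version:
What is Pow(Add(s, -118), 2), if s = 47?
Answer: 5041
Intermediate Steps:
Pow(Add(s, -118), 2) = Pow(Add(47, -118), 2) = Pow(-71, 2) = 5041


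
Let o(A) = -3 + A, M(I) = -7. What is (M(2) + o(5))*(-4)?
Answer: 20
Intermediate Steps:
(M(2) + o(5))*(-4) = (-7 + (-3 + 5))*(-4) = (-7 + 2)*(-4) = -5*(-4) = 20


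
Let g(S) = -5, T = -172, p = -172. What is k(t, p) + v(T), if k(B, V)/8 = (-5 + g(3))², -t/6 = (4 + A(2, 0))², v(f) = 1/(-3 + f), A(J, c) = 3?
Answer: 139999/175 ≈ 799.99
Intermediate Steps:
t = -294 (t = -6*(4 + 3)² = -6*7² = -6*49 = -294)
k(B, V) = 800 (k(B, V) = 8*(-5 - 5)² = 8*(-10)² = 8*100 = 800)
k(t, p) + v(T) = 800 + 1/(-3 - 172) = 800 + 1/(-175) = 800 - 1/175 = 139999/175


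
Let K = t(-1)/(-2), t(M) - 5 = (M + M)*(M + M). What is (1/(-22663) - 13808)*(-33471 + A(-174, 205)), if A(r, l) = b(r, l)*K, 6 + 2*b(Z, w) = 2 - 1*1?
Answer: 41882332626495/90652 ≈ 4.6201e+8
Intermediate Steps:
t(M) = 5 + 4*M² (t(M) = 5 + (M + M)*(M + M) = 5 + (2*M)*(2*M) = 5 + 4*M²)
b(Z, w) = -5/2 (b(Z, w) = -3 + (2 - 1*1)/2 = -3 + (2 - 1)/2 = -3 + (½)*1 = -3 + ½ = -5/2)
K = -9/2 (K = (5 + 4*(-1)²)/(-2) = (5 + 4*1)*(-½) = (5 + 4)*(-½) = 9*(-½) = -9/2 ≈ -4.5000)
A(r, l) = 45/4 (A(r, l) = -5/2*(-9/2) = 45/4)
(1/(-22663) - 13808)*(-33471 + A(-174, 205)) = (1/(-22663) - 13808)*(-33471 + 45/4) = (-1/22663 - 13808)*(-133839/4) = -312930705/22663*(-133839/4) = 41882332626495/90652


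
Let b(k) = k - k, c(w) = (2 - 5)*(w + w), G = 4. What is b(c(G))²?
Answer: 0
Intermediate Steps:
c(w) = -6*w
b(k) = 0
b(c(G))² = 0² = 0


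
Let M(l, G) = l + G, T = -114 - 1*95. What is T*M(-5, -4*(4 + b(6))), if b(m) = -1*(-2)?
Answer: 6061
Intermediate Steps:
T = -209 (T = -114 - 95 = -209)
b(m) = 2
M(l, G) = G + l
T*M(-5, -4*(4 + b(6))) = -209*(-4*(4 + 2) - 5) = -209*(-4*6 - 5) = -209*(-24 - 5) = -209*(-29) = 6061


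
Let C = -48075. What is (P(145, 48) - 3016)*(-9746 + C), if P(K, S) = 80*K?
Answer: -496335464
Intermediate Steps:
(P(145, 48) - 3016)*(-9746 + C) = (80*145 - 3016)*(-9746 - 48075) = (11600 - 3016)*(-57821) = 8584*(-57821) = -496335464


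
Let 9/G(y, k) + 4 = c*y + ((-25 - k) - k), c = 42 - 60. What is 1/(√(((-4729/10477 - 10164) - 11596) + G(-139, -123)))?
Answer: -I*√17658757250113492694/619889078738 ≈ -0.006779*I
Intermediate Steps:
c = -18
G(y, k) = 9/(-29 - 18*y - 2*k) (G(y, k) = 9/(-4 + (-18*y + ((-25 - k) - k))) = 9/(-4 + (-18*y + (-25 - 2*k))) = 9/(-4 + (-25 - 18*y - 2*k)) = 9/(-29 - 18*y - 2*k))
1/(√(((-4729/10477 - 10164) - 11596) + G(-139, -123))) = 1/(√(((-4729/10477 - 10164) - 11596) - 9/(29 + 2*(-123) + 18*(-139)))) = 1/(√(((-4729*1/10477 - 10164) - 11596) - 9/(29 - 246 - 2502))) = 1/(√(((-4729/10477 - 10164) - 11596) - 9/(-2719))) = 1/(√((-106492957/10477 - 11596) - 9*(-1/2719))) = 1/(√(-227984249/10477 + 9/2719)) = 1/(√(-619889078738/28486963)) = 1/(I*√17658757250113492694/28486963) = -I*√17658757250113492694/619889078738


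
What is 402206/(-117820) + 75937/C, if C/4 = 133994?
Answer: -51656466429/15787173080 ≈ -3.2721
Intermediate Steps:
C = 535976 (C = 4*133994 = 535976)
402206/(-117820) + 75937/C = 402206/(-117820) + 75937/535976 = 402206*(-1/117820) + 75937*(1/535976) = -201103/58910 + 75937/535976 = -51656466429/15787173080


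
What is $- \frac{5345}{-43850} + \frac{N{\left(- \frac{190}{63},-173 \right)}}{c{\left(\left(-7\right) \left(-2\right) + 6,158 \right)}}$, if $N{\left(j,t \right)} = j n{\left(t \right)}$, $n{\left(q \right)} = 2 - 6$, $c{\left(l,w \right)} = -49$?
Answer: $- \frac{3365197}{27072990} \approx -0.1243$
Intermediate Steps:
$n{\left(q \right)} = -4$ ($n{\left(q \right)} = 2 - 6 = -4$)
$N{\left(j,t \right)} = - 4 j$ ($N{\left(j,t \right)} = j \left(-4\right) = - 4 j$)
$- \frac{5345}{-43850} + \frac{N{\left(- \frac{190}{63},-173 \right)}}{c{\left(\left(-7\right) \left(-2\right) + 6,158 \right)}} = - \frac{5345}{-43850} + \frac{\left(-4\right) \left(- \frac{190}{63}\right)}{-49} = \left(-5345\right) \left(- \frac{1}{43850}\right) + - 4 \left(\left(-190\right) \frac{1}{63}\right) \left(- \frac{1}{49}\right) = \frac{1069}{8770} + \left(-4\right) \left(- \frac{190}{63}\right) \left(- \frac{1}{49}\right) = \frac{1069}{8770} + \frac{760}{63} \left(- \frac{1}{49}\right) = \frac{1069}{8770} - \frac{760}{3087} = - \frac{3365197}{27072990}$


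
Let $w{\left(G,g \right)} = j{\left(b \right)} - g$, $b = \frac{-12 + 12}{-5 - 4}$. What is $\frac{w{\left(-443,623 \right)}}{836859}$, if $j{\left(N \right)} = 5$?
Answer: $- \frac{206}{278953} \approx -0.00073848$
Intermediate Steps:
$b = 0$ ($b = \frac{0}{-9} = 0 \left(- \frac{1}{9}\right) = 0$)
$w{\left(G,g \right)} = 5 - g$
$\frac{w{\left(-443,623 \right)}}{836859} = \frac{5 - 623}{836859} = \left(5 - 623\right) \frac{1}{836859} = \left(-618\right) \frac{1}{836859} = - \frac{206}{278953}$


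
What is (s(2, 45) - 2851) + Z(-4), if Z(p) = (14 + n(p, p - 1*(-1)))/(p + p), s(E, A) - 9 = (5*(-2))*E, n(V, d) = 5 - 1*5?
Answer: -11455/4 ≈ -2863.8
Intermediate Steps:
n(V, d) = 0 (n(V, d) = 5 - 5 = 0)
s(E, A) = 9 - 10*E (s(E, A) = 9 + (5*(-2))*E = 9 - 10*E)
Z(p) = 7/p (Z(p) = (14 + 0)/(p + p) = 14/((2*p)) = 14*(1/(2*p)) = 7/p)
(s(2, 45) - 2851) + Z(-4) = ((9 - 10*2) - 2851) + 7/(-4) = ((9 - 20) - 2851) + 7*(-¼) = (-11 - 2851) - 7/4 = -2862 - 7/4 = -11455/4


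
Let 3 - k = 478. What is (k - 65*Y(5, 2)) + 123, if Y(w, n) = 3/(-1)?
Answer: -157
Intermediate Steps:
k = -475 (k = 3 - 1*478 = 3 - 478 = -475)
Y(w, n) = -3 (Y(w, n) = 3*(-1) = -3)
(k - 65*Y(5, 2)) + 123 = (-475 - 65*(-3)) + 123 = (-475 + 195) + 123 = -280 + 123 = -157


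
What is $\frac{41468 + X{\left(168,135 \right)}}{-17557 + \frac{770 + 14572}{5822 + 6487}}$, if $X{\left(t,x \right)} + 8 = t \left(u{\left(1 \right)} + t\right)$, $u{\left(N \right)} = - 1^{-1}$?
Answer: $- \frac{31691572}{8003473} \approx -3.9597$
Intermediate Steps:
$u{\left(N \right)} = -1$ ($u{\left(N \right)} = \left(-1\right) 1 = -1$)
$X{\left(t,x \right)} = -8 + t \left(-1 + t\right)$
$\frac{41468 + X{\left(168,135 \right)}}{-17557 + \frac{770 + 14572}{5822 + 6487}} = \frac{41468 - \left(176 - 28224\right)}{-17557 + \frac{770 + 14572}{5822 + 6487}} = \frac{41468 - -28048}{-17557 + \frac{15342}{12309}} = \frac{41468 + 28048}{-17557 + 15342 \cdot \frac{1}{12309}} = \frac{69516}{-17557 + \frac{5114}{4103}} = \frac{69516}{- \frac{72031257}{4103}} = 69516 \left(- \frac{4103}{72031257}\right) = - \frac{31691572}{8003473}$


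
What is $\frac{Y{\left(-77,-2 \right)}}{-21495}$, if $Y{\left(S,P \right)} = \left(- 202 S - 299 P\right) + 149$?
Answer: $- \frac{16301}{21495} \approx -0.75836$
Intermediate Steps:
$Y{\left(S,P \right)} = 149 - 299 P - 202 S$ ($Y{\left(S,P \right)} = \left(- 299 P - 202 S\right) + 149 = 149 - 299 P - 202 S$)
$\frac{Y{\left(-77,-2 \right)}}{-21495} = \frac{149 - -598 - -15554}{-21495} = \left(149 + 598 + 15554\right) \left(- \frac{1}{21495}\right) = 16301 \left(- \frac{1}{21495}\right) = - \frac{16301}{21495}$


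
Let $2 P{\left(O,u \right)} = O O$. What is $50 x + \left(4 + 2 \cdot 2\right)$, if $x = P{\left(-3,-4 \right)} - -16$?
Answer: $1033$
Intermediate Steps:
$P{\left(O,u \right)} = \frac{O^{2}}{2}$ ($P{\left(O,u \right)} = \frac{O O}{2} = \frac{O^{2}}{2}$)
$x = \frac{41}{2}$ ($x = \frac{\left(-3\right)^{2}}{2} - -16 = \frac{1}{2} \cdot 9 + 16 = \frac{9}{2} + 16 = \frac{41}{2} \approx 20.5$)
$50 x + \left(4 + 2 \cdot 2\right) = 50 \cdot \frac{41}{2} + \left(4 + 2 \cdot 2\right) = 1025 + \left(4 + 4\right) = 1025 + 8 = 1033$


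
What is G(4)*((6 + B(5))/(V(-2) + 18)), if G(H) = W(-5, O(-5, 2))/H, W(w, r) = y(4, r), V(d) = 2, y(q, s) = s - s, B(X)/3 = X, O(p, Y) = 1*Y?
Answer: 0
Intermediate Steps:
O(p, Y) = Y
B(X) = 3*X
y(q, s) = 0
W(w, r) = 0
G(H) = 0 (G(H) = 0/H = 0)
G(4)*((6 + B(5))/(V(-2) + 18)) = 0*((6 + 3*5)/(2 + 18)) = 0*((6 + 15)/20) = 0*(21*(1/20)) = 0*(21/20) = 0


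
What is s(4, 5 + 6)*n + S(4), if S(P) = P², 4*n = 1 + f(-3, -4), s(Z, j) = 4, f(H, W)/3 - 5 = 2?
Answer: 38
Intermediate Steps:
f(H, W) = 21 (f(H, W) = 15 + 3*2 = 15 + 6 = 21)
n = 11/2 (n = (1 + 21)/4 = (¼)*22 = 11/2 ≈ 5.5000)
s(4, 5 + 6)*n + S(4) = 4*(11/2) + 4² = 22 + 16 = 38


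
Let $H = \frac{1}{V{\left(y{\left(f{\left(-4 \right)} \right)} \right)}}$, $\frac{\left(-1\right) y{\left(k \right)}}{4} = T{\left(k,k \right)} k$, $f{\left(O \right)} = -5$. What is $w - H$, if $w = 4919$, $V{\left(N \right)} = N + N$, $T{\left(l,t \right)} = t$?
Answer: $\frac{983801}{200} \approx 4919.0$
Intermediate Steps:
$y{\left(k \right)} = - 4 k^{2}$ ($y{\left(k \right)} = - 4 k k = - 4 k^{2}$)
$V{\left(N \right)} = 2 N$
$H = - \frac{1}{200}$ ($H = \frac{1}{2 \left(- 4 \left(-5\right)^{2}\right)} = \frac{1}{2 \left(\left(-4\right) 25\right)} = \frac{1}{2 \left(-100\right)} = \frac{1}{-200} = - \frac{1}{200} \approx -0.005$)
$w - H = 4919 - - \frac{1}{200} = 4919 + \frac{1}{200} = \frac{983801}{200}$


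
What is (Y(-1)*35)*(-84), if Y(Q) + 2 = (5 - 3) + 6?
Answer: -17640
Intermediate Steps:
Y(Q) = 6 (Y(Q) = -2 + ((5 - 3) + 6) = -2 + (2 + 6) = -2 + 8 = 6)
(Y(-1)*35)*(-84) = (6*35)*(-84) = 210*(-84) = -17640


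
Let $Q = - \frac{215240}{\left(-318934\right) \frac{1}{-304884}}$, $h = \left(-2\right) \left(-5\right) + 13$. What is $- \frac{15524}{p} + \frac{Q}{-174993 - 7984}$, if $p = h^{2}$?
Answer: $- \frac{435614241646396}{15435581634011} \approx -28.221$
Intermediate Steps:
$h = 23$ ($h = 10 + 13 = 23$)
$p = 529$ ($p = 23^{2} = 529$)
$Q = - \frac{32811616080}{159467}$ ($Q = - \frac{215240}{\left(-318934\right) \left(- \frac{1}{304884}\right)} = - \frac{215240}{\frac{159467}{152442}} = \left(-215240\right) \frac{152442}{159467} = - \frac{32811616080}{159467} \approx -2.0576 \cdot 10^{5}$)
$- \frac{15524}{p} + \frac{Q}{-174993 - 7984} = - \frac{15524}{529} - \frac{32811616080}{159467 \left(-174993 - 7984\right)} = \left(-15524\right) \frac{1}{529} - \frac{32811616080}{159467 \left(-182977\right)} = - \frac{15524}{529} - - \frac{32811616080}{29178793259} = - \frac{15524}{529} + \frac{32811616080}{29178793259} = - \frac{435614241646396}{15435581634011}$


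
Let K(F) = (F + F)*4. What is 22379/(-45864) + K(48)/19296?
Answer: -205463/438984 ≈ -0.46804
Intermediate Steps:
K(F) = 8*F (K(F) = (2*F)*4 = 8*F)
22379/(-45864) + K(48)/19296 = 22379/(-45864) + (8*48)/19296 = 22379*(-1/45864) + 384*(1/19296) = -3197/6552 + 4/201 = -205463/438984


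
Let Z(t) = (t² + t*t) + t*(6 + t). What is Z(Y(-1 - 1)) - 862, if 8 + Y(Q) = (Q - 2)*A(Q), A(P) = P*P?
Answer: 722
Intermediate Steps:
A(P) = P²
Y(Q) = -8 + Q²*(-2 + Q) (Y(Q) = -8 + (Q - 2)*Q² = -8 + (-2 + Q)*Q² = -8 + Q²*(-2 + Q))
Z(t) = 2*t² + t*(6 + t) (Z(t) = (t² + t²) + t*(6 + t) = 2*t² + t*(6 + t))
Z(Y(-1 - 1)) - 862 = 3*(-8 + (-1 - 1)³ - 2*(-1 - 1)²)*(2 + (-8 + (-1 - 1)³ - 2*(-1 - 1)²)) - 862 = 3*(-8 + (-2)³ - 2*(-2)²)*(2 + (-8 + (-2)³ - 2*(-2)²)) - 862 = 3*(-8 - 8 - 2*4)*(2 + (-8 - 8 - 2*4)) - 862 = 3*(-8 - 8 - 8)*(2 + (-8 - 8 - 8)) - 862 = 3*(-24)*(2 - 24) - 862 = 3*(-24)*(-22) - 862 = 1584 - 862 = 722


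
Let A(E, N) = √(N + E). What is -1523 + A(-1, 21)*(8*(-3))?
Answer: -1523 - 48*√5 ≈ -1630.3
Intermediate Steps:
A(E, N) = √(E + N)
-1523 + A(-1, 21)*(8*(-3)) = -1523 + √(-1 + 21)*(8*(-3)) = -1523 + √20*(-24) = -1523 + (2*√5)*(-24) = -1523 - 48*√5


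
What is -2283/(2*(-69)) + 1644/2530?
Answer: 43499/2530 ≈ 17.193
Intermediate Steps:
-2283/(2*(-69)) + 1644/2530 = -2283/(-138) + 1644*(1/2530) = -2283*(-1/138) + 822/1265 = 761/46 + 822/1265 = 43499/2530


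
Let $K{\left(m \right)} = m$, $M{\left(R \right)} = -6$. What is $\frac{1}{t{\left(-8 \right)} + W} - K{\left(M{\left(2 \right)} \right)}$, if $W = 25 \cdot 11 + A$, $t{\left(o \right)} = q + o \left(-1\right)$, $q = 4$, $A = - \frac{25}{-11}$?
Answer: $\frac{19103}{3182} \approx 6.0035$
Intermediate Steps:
$A = \frac{25}{11}$ ($A = \left(-25\right) \left(- \frac{1}{11}\right) = \frac{25}{11} \approx 2.2727$)
$t{\left(o \right)} = 4 - o$ ($t{\left(o \right)} = 4 + o \left(-1\right) = 4 - o$)
$W = \frac{3050}{11}$ ($W = 25 \cdot 11 + \frac{25}{11} = 275 + \frac{25}{11} = \frac{3050}{11} \approx 277.27$)
$\frac{1}{t{\left(-8 \right)} + W} - K{\left(M{\left(2 \right)} \right)} = \frac{1}{\left(4 - -8\right) + \frac{3050}{11}} - -6 = \frac{1}{\left(4 + 8\right) + \frac{3050}{11}} + 6 = \frac{1}{12 + \frac{3050}{11}} + 6 = \frac{1}{\frac{3182}{11}} + 6 = \frac{11}{3182} + 6 = \frac{19103}{3182}$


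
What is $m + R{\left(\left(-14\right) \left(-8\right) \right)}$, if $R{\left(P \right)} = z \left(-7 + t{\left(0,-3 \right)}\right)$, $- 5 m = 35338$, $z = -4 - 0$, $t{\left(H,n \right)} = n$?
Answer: $- \frac{35138}{5} \approx -7027.6$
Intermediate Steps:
$z = -4$ ($z = -4 + 0 = -4$)
$m = - \frac{35338}{5}$ ($m = \left(- \frac{1}{5}\right) 35338 = - \frac{35338}{5} \approx -7067.6$)
$R{\left(P \right)} = 40$ ($R{\left(P \right)} = - 4 \left(-7 - 3\right) = \left(-4\right) \left(-10\right) = 40$)
$m + R{\left(\left(-14\right) \left(-8\right) \right)} = - \frac{35338}{5} + 40 = - \frac{35138}{5}$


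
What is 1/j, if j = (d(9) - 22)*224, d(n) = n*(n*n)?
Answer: 1/158368 ≈ 6.3144e-6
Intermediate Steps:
d(n) = n³ (d(n) = n*n² = n³)
j = 158368 (j = (9³ - 22)*224 = (729 - 22)*224 = 707*224 = 158368)
1/j = 1/158368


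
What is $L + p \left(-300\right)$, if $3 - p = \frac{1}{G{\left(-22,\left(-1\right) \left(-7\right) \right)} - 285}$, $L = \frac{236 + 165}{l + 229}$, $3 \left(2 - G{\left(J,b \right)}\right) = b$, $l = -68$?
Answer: $- \frac{30959011}{34454} \approx -898.56$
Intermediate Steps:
$G{\left(J,b \right)} = 2 - \frac{b}{3}$
$L = \frac{401}{161}$ ($L = \frac{236 + 165}{-68 + 229} = \frac{401}{161} \approx 2.4907$)
$p = \frac{2571}{856}$ ($p = 3 - \frac{1}{\left(2 - \frac{\left(-1\right) \left(-7\right)}{3}\right) - 285} = 3 - \frac{1}{\left(2 - \frac{7}{3}\right) - 285} = 3 - \frac{1}{- \frac{1}{3} - 285} = 3 - \frac{1}{- \frac{856}{3}} = 3 - - \frac{3}{856} = 3 + \frac{3}{856} = \frac{2571}{856} \approx 3.0035$)
$L + p \left(-300\right) = \frac{401}{161} + \frac{2571}{856} \left(-300\right) = \frac{401}{161} - \frac{192825}{214} = - \frac{30959011}{34454}$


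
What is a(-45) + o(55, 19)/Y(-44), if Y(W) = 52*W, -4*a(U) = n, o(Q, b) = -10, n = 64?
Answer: -18299/1144 ≈ -15.996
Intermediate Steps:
a(U) = -16 (a(U) = -¼*64 = -16)
a(-45) + o(55, 19)/Y(-44) = -16 - 10/(52*(-44)) = -16 - 10/(-2288) = -16 - 10*(-1/2288) = -16 + 5/1144 = -18299/1144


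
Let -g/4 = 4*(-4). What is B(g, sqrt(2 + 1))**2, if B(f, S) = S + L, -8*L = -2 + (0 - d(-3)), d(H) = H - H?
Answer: 49/16 + sqrt(3)/2 ≈ 3.9285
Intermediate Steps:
d(H) = 0
g = 64 (g = -16*(-4) = -4*(-16) = 64)
L = 1/4 (L = -(-2 + (0 - 1*0))/8 = -(-2 + (0 + 0))/8 = -(-2 + 0)/8 = -1/8*(-2) = 1/4 ≈ 0.25000)
B(f, S) = 1/4 + S (B(f, S) = S + 1/4 = 1/4 + S)
B(g, sqrt(2 + 1))**2 = (1/4 + sqrt(2 + 1))**2 = (1/4 + sqrt(3))**2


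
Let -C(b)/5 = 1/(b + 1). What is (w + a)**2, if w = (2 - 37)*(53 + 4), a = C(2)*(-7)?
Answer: 35402500/9 ≈ 3.9336e+6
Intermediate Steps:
C(b) = -5/(1 + b) (C(b) = -5/(b + 1) = -5/(1 + b))
a = 35/3 (a = -5/(1 + 2)*(-7) = -5/3*(-7) = 35/3 ≈ 11.667)
w = -1995 (w = -35*57 = -1995)
(w + a)**2 = (-1995 + 35/3)**2 = (-5950/3)**2 = 35402500/9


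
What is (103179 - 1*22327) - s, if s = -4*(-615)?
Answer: 78392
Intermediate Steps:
s = 2460
(103179 - 1*22327) - s = (103179 - 1*22327) - 1*2460 = (103179 - 22327) - 2460 = 80852 - 2460 = 78392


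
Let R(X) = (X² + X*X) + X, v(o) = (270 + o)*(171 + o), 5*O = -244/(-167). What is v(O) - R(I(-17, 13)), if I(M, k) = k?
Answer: 32036061151/697225 ≈ 45948.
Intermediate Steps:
O = 244/835 (O = (-244/(-167))/5 = (-244*(-1/167))/5 = (⅕)*(244/167) = 244/835 ≈ 0.29222)
v(o) = (171 + o)*(270 + o)
R(X) = X + 2*X² (R(X) = (X² + X²) + X = 2*X² + X = X + 2*X²)
v(O) - R(I(-17, 13)) = (46170 + (244/835)² + 441*(244/835)) - 13*(1 + 2*13) = (46170 + 59536/697225 + 107604/835) - 13*(1 + 26) = 32280787126/697225 - 13*27 = 32280787126/697225 - 1*351 = 32280787126/697225 - 351 = 32036061151/697225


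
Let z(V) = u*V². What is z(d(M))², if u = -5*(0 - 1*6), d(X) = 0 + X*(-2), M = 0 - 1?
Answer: 14400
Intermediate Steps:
M = -1
d(X) = -2*X (d(X) = 0 - 2*X = -2*X)
u = 30 (u = -5*(0 - 6) = -5*(-6) = 30)
z(V) = 30*V²
z(d(M))² = (30*(-2*(-1))²)² = (30*2²)² = (30*4)² = 120² = 14400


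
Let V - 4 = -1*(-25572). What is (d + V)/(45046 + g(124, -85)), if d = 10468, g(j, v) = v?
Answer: 36044/44961 ≈ 0.80167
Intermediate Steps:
V = 25576 (V = 4 - 1*(-25572) = 4 + 25572 = 25576)
(d + V)/(45046 + g(124, -85)) = (10468 + 25576)/(45046 - 85) = 36044/44961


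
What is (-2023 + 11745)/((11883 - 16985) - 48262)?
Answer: -4861/26682 ≈ -0.18218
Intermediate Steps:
(-2023 + 11745)/((11883 - 16985) - 48262) = 9722/(-5102 - 48262) = 9722/(-53364) = 9722*(-1/53364) = -4861/26682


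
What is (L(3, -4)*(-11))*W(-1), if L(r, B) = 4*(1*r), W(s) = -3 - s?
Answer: 264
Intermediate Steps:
L(r, B) = 4*r
(L(3, -4)*(-11))*W(-1) = ((4*3)*(-11))*(-3 - 1*(-1)) = (12*(-11))*(-3 + 1) = -132*(-2) = 264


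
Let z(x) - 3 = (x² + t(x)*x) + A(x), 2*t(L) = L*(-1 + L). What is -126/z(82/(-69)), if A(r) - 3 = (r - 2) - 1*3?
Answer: 41392134/105599 ≈ 391.97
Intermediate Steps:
A(r) = -2 + r (A(r) = 3 + ((r - 2) - 1*3) = 3 + ((-2 + r) - 3) = 3 + (-5 + r) = -2 + r)
t(L) = L*(-1 + L)/2 (t(L) = (L*(-1 + L))/2 = L*(-1 + L)/2)
z(x) = 1 + x + x² + x²*(-1 + x)/2 (z(x) = 3 + ((x² + (x*(-1 + x)/2)*x) + (-2 + x)) = 3 + ((x² + x²*(-1 + x)/2) + (-2 + x)) = 3 + (-2 + x + x² + x²*(-1 + x)/2) = 1 + x + x² + x²*(-1 + x)/2)
-126/z(82/(-69)) = -126/(1 + 82/(-69) + (82/(-69))²/2 + (82/(-69))³/2) = -126/(1 + 82*(-1/69) + (82*(-1/69))²/2 + (82*(-1/69))³/2) = -126/(1 - 82/69 + (-82/69)²/2 + (-82/69)³/2) = -126/(1 - 82/69 + (½)*(6724/4761) + (½)*(-551368/328509)) = -126/(1 - 82/69 + 3362/4761 - 275684/328509) = -126/(-105599/328509) = -126*(-328509/105599) = 41392134/105599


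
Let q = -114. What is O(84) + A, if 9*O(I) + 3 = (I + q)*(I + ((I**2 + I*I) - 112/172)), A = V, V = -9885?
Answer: -2459736/43 ≈ -57203.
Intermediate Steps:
A = -9885
O(I) = -1/3 + (-114 + I)*(-28/43 + I + 2*I**2)/9 (O(I) = -1/3 + ((I - 114)*(I + ((I**2 + I*I) - 112/172)))/9 = -1/3 + ((-114 + I)*(I + ((I**2 + I**2) - 112*1/172)))/9 = -1/3 + ((-114 + I)*(I + (2*I**2 - 28/43)))/9 = -1/3 + ((-114 + I)*(I + (-28/43 + 2*I**2)))/9 = -1/3 + ((-114 + I)*(-28/43 + I + 2*I**2))/9 = -1/3 + (-114 + I)*(-28/43 + I + 2*I**2)/9)
O(84) + A = (1021/129 - 4930/387*84 - 227/9*84**2 + (2/9)*84**3) - 9885 = (1021/129 - 138040/129 - 227/9*7056 + (2/9)*592704) - 9885 = (1021/129 - 138040/129 - 177968 + 131712) - 9885 = -2034681/43 - 9885 = -2459736/43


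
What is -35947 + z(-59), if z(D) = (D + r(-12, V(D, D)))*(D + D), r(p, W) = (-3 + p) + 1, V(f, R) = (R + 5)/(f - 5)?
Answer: -27333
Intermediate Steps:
V(f, R) = (5 + R)/(-5 + f)
r(p, W) = -2 + p
z(D) = 2*D*(-14 + D) (z(D) = (D + (-2 - 12))*(D + D) = (D - 14)*(2*D) = (-14 + D)*(2*D) = 2*D*(-14 + D))
-35947 + z(-59) = -35947 + 2*(-59)*(-14 - 59) = -35947 + 2*(-59)*(-73) = -35947 + 8614 = -27333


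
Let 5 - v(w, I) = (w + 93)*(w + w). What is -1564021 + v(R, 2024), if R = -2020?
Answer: -9349096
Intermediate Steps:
v(w, I) = 5 - 2*w*(93 + w) (v(w, I) = 5 - (w + 93)*(w + w) = 5 - (93 + w)*2*w = 5 - 2*w*(93 + w))
-1564021 + v(R, 2024) = -1564021 + (5 - 186*(-2020) - 2*(-2020)**2) = -1564021 + (5 + 375720 - 2*4080400) = -1564021 + (5 + 375720 - 8160800) = -1564021 - 7785075 = -9349096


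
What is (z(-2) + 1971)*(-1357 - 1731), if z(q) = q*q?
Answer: -6098800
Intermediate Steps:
z(q) = q²
(z(-2) + 1971)*(-1357 - 1731) = ((-2)² + 1971)*(-1357 - 1731) = (4 + 1971)*(-3088) = 1975*(-3088) = -6098800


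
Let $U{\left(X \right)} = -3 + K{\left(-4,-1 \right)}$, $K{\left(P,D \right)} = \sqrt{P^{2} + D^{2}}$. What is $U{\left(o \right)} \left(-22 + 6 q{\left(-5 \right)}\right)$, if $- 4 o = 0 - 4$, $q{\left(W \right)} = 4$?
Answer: $-6 + 2 \sqrt{17} \approx 2.2462$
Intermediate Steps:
$o = 1$ ($o = - \frac{0 - 4}{4} = \left(- \frac{1}{4}\right) \left(-4\right) = 1$)
$K{\left(P,D \right)} = \sqrt{D^{2} + P^{2}}$
$U{\left(X \right)} = -3 + \sqrt{17}$ ($U{\left(X \right)} = -3 + \sqrt{\left(-1\right)^{2} + \left(-4\right)^{2}} = -3 + \sqrt{1 + 16} = -3 + \sqrt{17}$)
$U{\left(o \right)} \left(-22 + 6 q{\left(-5 \right)}\right) = \left(-3 + \sqrt{17}\right) \left(-22 + 6 \cdot 4\right) = \left(-3 + \sqrt{17}\right) \left(-22 + 24\right) = \left(-3 + \sqrt{17}\right) 2 = -6 + 2 \sqrt{17}$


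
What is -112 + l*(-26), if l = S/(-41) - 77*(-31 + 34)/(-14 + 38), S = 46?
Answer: 27457/164 ≈ 167.42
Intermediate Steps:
l = -3525/328 (l = 46/(-41) - 77*(-31 + 34)/(-14 + 38) = 46*(-1/41) - 77/(24/3) = -46/41 - 77/(24*(⅓)) = -46/41 - 77/8 = -3525/328 ≈ -10.747)
-112 + l*(-26) = -112 - 3525/328*(-26) = -112 + 45825/164 = 27457/164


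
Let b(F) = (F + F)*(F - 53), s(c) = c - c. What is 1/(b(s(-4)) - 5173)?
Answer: -1/5173 ≈ -0.00019331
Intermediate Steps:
s(c) = 0
b(F) = 2*F*(-53 + F) (b(F) = (2*F)*(-53 + F) = 2*F*(-53 + F))
1/(b(s(-4)) - 5173) = 1/(2*0*(-53 + 0) - 5173) = 1/(2*0*(-53) - 5173) = 1/(0 - 5173) = 1/(-5173) = -1/5173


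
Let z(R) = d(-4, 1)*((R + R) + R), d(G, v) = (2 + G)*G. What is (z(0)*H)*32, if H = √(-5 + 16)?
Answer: 0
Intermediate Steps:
d(G, v) = G*(2 + G)
z(R) = 24*R (z(R) = (-4*(2 - 4))*((R + R) + R) = (-4*(-2))*(2*R + R) = 8*(3*R) = 24*R)
H = √11 ≈ 3.3166
(z(0)*H)*32 = ((24*0)*√11)*32 = (0*√11)*32 = 0*32 = 0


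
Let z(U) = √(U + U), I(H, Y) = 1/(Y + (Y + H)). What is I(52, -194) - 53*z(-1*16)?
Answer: -1/336 - 212*I*√2 ≈ -0.0029762 - 299.81*I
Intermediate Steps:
I(H, Y) = 1/(H + 2*Y) (I(H, Y) = 1/(Y + (H + Y)) = 1/(H + 2*Y))
z(U) = √2*√U (z(U) = √(2*U) = √2*√U)
I(52, -194) - 53*z(-1*16) = 1/(52 + 2*(-194)) - 53*√2*√(-1*16) = 1/(52 - 388) - 53*√2*√(-16) = 1/(-336) - 53*√2*(4*I) = -1/336 - 53*4*I*√2 = -1/336 - 212*I*√2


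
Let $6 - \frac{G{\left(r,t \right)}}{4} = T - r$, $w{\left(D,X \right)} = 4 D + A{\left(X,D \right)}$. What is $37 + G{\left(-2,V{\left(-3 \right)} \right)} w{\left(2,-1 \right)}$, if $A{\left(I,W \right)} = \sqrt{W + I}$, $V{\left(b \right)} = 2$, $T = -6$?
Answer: $397$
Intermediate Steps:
$A{\left(I,W \right)} = \sqrt{I + W}$
$w{\left(D,X \right)} = \sqrt{D + X} + 4 D$ ($w{\left(D,X \right)} = 4 D + \sqrt{X + D} = 4 D + \sqrt{D + X} = \sqrt{D + X} + 4 D$)
$G{\left(r,t \right)} = 48 + 4 r$ ($G{\left(r,t \right)} = 24 - 4 \left(-6 - r\right) = 24 + \left(24 + 4 r\right) = 48 + 4 r$)
$37 + G{\left(-2,V{\left(-3 \right)} \right)} w{\left(2,-1 \right)} = 37 + \left(48 + 4 \left(-2\right)\right) \left(\sqrt{2 - 1} + 4 \cdot 2\right) = 37 + \left(48 - 8\right) \left(\sqrt{1} + 8\right) = 37 + 40 \left(1 + 8\right) = 37 + 40 \cdot 9 = 37 + 360 = 397$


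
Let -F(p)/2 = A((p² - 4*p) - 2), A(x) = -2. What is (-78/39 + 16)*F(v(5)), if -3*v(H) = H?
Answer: 56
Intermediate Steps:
v(H) = -H/3
F(p) = 4 (F(p) = -2*(-2) = 4)
(-78/39 + 16)*F(v(5)) = (-78/39 + 16)*4 = (-78*1/39 + 16)*4 = (-2 + 16)*4 = 14*4 = 56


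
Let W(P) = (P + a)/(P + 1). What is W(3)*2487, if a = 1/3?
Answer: 4145/2 ≈ 2072.5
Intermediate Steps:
a = ⅓ ≈ 0.33333
W(P) = (⅓ + P)/(1 + P) (W(P) = (P + ⅓)/(P + 1) = (⅓ + P)/(1 + P))
W(3)*2487 = ((⅓ + 3)/(1 + 3))*2487 = ((10/3)/4)*2487 = ((¼)*(10/3))*2487 = (⅚)*2487 = 4145/2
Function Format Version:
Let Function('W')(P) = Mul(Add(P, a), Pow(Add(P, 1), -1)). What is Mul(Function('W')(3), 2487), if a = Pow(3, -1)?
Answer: Rational(4145, 2) ≈ 2072.5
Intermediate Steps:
a = Rational(1, 3) ≈ 0.33333
Function('W')(P) = Mul(Pow(Add(1, P), -1), Add(Rational(1, 3), P)) (Function('W')(P) = Mul(Add(P, Rational(1, 3)), Pow(Add(P, 1), -1)) = Mul(Add(Rational(1, 3), P), Pow(Add(1, P), -1)) = Mul(Pow(Add(1, P), -1), Add(Rational(1, 3), P)))
Mul(Function('W')(3), 2487) = Mul(Mul(Pow(Add(1, 3), -1), Add(Rational(1, 3), 3)), 2487) = Mul(Mul(Pow(4, -1), Rational(10, 3)), 2487) = Mul(Mul(Rational(1, 4), Rational(10, 3)), 2487) = Mul(Rational(5, 6), 2487) = Rational(4145, 2)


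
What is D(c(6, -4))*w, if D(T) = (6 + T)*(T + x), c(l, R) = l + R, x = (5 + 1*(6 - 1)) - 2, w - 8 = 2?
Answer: 800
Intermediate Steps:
w = 10 (w = 8 + 2 = 10)
x = 8 (x = (5 + 1*5) - 2 = (5 + 5) - 2 = 10 - 2 = 8)
c(l, R) = R + l
D(T) = (6 + T)*(8 + T) (D(T) = (6 + T)*(T + 8) = (6 + T)*(8 + T))
D(c(6, -4))*w = (48 + (-4 + 6)**2 + 14*(-4 + 6))*10 = (48 + 2**2 + 14*2)*10 = (48 + 4 + 28)*10 = 80*10 = 800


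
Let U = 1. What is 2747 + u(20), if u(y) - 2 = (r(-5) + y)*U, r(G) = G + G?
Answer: 2759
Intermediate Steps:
r(G) = 2*G
u(y) = -8 + y (u(y) = 2 + (2*(-5) + y)*1 = 2 + (-10 + y)*1 = 2 + (-10 + y) = -8 + y)
2747 + u(20) = 2747 + (-8 + 20) = 2747 + 12 = 2759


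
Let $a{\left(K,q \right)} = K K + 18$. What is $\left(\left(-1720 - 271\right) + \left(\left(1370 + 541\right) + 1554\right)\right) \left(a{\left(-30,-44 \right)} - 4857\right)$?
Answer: $-5806086$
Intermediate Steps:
$a{\left(K,q \right)} = 18 + K^{2}$ ($a{\left(K,q \right)} = K^{2} + 18 = 18 + K^{2}$)
$\left(\left(-1720 - 271\right) + \left(\left(1370 + 541\right) + 1554\right)\right) \left(a{\left(-30,-44 \right)} - 4857\right) = \left(\left(-1720 - 271\right) + \left(\left(1370 + 541\right) + 1554\right)\right) \left(\left(18 + \left(-30\right)^{2}\right) - 4857\right) = \left(-1991 + \left(1911 + 1554\right)\right) \left(\left(18 + 900\right) - 4857\right) = \left(-1991 + 3465\right) \left(918 - 4857\right) = 1474 \left(-3939\right) = -5806086$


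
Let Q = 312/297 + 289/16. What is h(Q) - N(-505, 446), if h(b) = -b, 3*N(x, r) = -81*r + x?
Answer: 19310893/1584 ≈ 12191.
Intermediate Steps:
N(x, r) = -27*r + x/3 (N(x, r) = (-81*r + x)/3 = (x - 81*r)/3 = -27*r + x/3)
Q = 30275/1584 (Q = 312*(1/297) + 289*(1/16) = 104/99 + 289/16 = 30275/1584 ≈ 19.113)
h(Q) - N(-505, 446) = -1*30275/1584 - (-27*446 + (⅓)*(-505)) = -30275/1584 - (-12042 - 505/3) = -30275/1584 - 1*(-36631/3) = -30275/1584 + 36631/3 = 19310893/1584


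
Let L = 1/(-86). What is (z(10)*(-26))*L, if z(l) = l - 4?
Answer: 78/43 ≈ 1.8140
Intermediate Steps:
z(l) = -4 + l
L = -1/86 ≈ -0.011628
(z(10)*(-26))*L = ((-4 + 10)*(-26))*(-1/86) = (6*(-26))*(-1/86) = -156*(-1/86) = 78/43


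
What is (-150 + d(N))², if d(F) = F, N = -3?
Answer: 23409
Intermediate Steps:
(-150 + d(N))² = (-150 - 3)² = (-153)² = 23409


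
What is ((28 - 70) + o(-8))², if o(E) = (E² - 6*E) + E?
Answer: 3844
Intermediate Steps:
o(E) = E² - 5*E
((28 - 70) + o(-8))² = ((28 - 70) - 8*(-5 - 8))² = (-42 - 8*(-13))² = (-42 + 104)² = 62² = 3844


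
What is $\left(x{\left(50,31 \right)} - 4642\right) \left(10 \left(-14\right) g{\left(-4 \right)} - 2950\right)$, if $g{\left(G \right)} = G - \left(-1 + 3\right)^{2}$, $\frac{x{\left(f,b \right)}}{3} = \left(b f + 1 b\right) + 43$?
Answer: $-420900$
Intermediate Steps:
$x{\left(f,b \right)} = 129 + 3 b + 3 b f$ ($x{\left(f,b \right)} = 3 \left(\left(b f + 1 b\right) + 43\right) = 3 \left(\left(b f + b\right) + 43\right) = 3 \left(\left(b + b f\right) + 43\right) = 3 \left(43 + b + b f\right) = 129 + 3 b + 3 b f$)
$g{\left(G \right)} = -4 + G$ ($g{\left(G \right)} = G - 2^{2} = G - 4 = -4 + G$)
$\left(x{\left(50,31 \right)} - 4642\right) \left(10 \left(-14\right) g{\left(-4 \right)} - 2950\right) = \left(\left(129 + 3 \cdot 31 + 3 \cdot 31 \cdot 50\right) - 4642\right) \left(10 \left(-14\right) \left(-4 - 4\right) - 2950\right) = \left(\left(129 + 93 + 4650\right) - 4642\right) \left(\left(-140\right) \left(-8\right) - 2950\right) = \left(4872 - 4642\right) \left(1120 - 2950\right) = 230 \left(-1830\right) = -420900$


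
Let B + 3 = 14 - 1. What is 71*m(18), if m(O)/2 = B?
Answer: 1420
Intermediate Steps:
B = 10 (B = -3 + (14 - 1) = -3 + 13 = 10)
m(O) = 20 (m(O) = 2*10 = 20)
71*m(18) = 71*20 = 1420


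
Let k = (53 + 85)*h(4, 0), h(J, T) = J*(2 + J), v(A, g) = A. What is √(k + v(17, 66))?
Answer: √3329 ≈ 57.698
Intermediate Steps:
k = 3312 (k = (53 + 85)*(4*(2 + 4)) = 138*(4*6) = 138*24 = 3312)
√(k + v(17, 66)) = √(3312 + 17) = √3329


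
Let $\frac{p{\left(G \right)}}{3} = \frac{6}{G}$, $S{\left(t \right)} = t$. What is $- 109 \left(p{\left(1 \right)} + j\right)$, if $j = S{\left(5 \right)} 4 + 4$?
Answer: $-4578$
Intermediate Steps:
$p{\left(G \right)} = \frac{18}{G}$ ($p{\left(G \right)} = 3 \frac{6}{G} = \frac{18}{G}$)
$j = 24$ ($j = 5 \cdot 4 + 4 = 20 + 4 = 24$)
$- 109 \left(p{\left(1 \right)} + j\right) = - 109 \left(\frac{18}{1} + 24\right) = - 109 \left(18 \cdot 1 + 24\right) = - 109 \left(18 + 24\right) = \left(-109\right) 42 = -4578$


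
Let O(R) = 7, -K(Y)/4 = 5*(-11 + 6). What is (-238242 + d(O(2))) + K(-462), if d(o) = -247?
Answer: -238389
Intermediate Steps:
K(Y) = 100 (K(Y) = -20*(-11 + 6) = -20*(-5) = -4*(-25) = 100)
(-238242 + d(O(2))) + K(-462) = (-238242 - 247) + 100 = -238489 + 100 = -238389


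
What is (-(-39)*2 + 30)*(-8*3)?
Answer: -2592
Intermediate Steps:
(-(-39)*2 + 30)*(-8*3) = (-13*(-6) + 30)*(-24) = (78 + 30)*(-24) = 108*(-24) = -2592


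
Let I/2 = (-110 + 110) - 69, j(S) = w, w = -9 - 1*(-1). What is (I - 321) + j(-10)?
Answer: -467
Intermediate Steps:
w = -8 (w = -9 + 1 = -8)
j(S) = -8
I = -138 (I = 2*((-110 + 110) - 69) = 2*(0 - 69) = 2*(-69) = -138)
(I - 321) + j(-10) = (-138 - 321) - 8 = -459 - 8 = -467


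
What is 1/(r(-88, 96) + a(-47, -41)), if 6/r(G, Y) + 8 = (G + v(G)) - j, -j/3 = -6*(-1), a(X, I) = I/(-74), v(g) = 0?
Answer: 962/459 ≈ 2.0959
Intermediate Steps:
a(X, I) = -I/74 (a(X, I) = I*(-1/74) = -I/74)
j = -18 (j = -(-18)*(-1) = -3*6 = -18)
r(G, Y) = 6/(10 + G) (r(G, Y) = 6/(-8 + ((G + 0) - 1*(-18))) = 6/(-8 + (G + 18)) = 6/(-8 + (18 + G)) = 6/(10 + G))
1/(r(-88, 96) + a(-47, -41)) = 1/(6/(10 - 88) - 1/74*(-41)) = 1/(6/(-78) + 41/74) = 1/(6*(-1/78) + 41/74) = 1/(-1/13 + 41/74) = 1/(459/962) = 962/459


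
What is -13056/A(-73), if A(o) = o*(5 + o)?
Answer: -192/73 ≈ -2.6301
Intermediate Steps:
-13056/A(-73) = -13056*(-1/(73*(5 - 73))) = -13056/((-73*(-68))) = -13056/4964 = -13056*1/4964 = -192/73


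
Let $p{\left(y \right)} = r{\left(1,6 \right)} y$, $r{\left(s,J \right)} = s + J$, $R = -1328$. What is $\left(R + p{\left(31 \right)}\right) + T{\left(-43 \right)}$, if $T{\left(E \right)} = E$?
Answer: $-1154$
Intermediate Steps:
$r{\left(s,J \right)} = J + s$
$p{\left(y \right)} = 7 y$ ($p{\left(y \right)} = \left(6 + 1\right) y = 7 y$)
$\left(R + p{\left(31 \right)}\right) + T{\left(-43 \right)} = \left(-1328 + 7 \cdot 31\right) - 43 = \left(-1328 + 217\right) - 43 = -1111 - 43 = -1154$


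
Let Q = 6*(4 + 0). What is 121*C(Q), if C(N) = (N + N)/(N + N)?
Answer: 121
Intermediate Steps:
Q = 24 (Q = 6*4 = 24)
C(N) = 1 (C(N) = (2*N)/((2*N)) = (2*N)*(1/(2*N)) = 1)
121*C(Q) = 121*1 = 121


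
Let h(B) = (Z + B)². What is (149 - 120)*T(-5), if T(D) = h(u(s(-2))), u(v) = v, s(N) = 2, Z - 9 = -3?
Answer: 1856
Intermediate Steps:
Z = 6 (Z = 9 - 3 = 6)
h(B) = (6 + B)²
T(D) = 64 (T(D) = (6 + 2)² = 8² = 64)
(149 - 120)*T(-5) = (149 - 120)*64 = 29*64 = 1856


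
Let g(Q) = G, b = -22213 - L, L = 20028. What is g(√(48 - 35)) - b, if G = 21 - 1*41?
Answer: 42221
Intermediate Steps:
b = -42241 (b = -22213 - 1*20028 = -22213 - 20028 = -42241)
G = -20 (G = 21 - 41 = -20)
g(Q) = -20
g(√(48 - 35)) - b = -20 - 1*(-42241) = -20 + 42241 = 42221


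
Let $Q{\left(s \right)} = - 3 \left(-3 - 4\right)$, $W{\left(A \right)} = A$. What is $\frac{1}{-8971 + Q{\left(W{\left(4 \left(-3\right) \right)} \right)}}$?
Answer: $- \frac{1}{8950} \approx -0.00011173$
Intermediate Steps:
$Q{\left(s \right)} = 21$ ($Q{\left(s \right)} = \left(-3\right) \left(-7\right) = 21$)
$\frac{1}{-8971 + Q{\left(W{\left(4 \left(-3\right) \right)} \right)}} = \frac{1}{-8971 + 21} = \frac{1}{-8950} = - \frac{1}{8950}$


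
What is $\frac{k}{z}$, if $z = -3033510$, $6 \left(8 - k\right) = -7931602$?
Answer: $- \frac{793165}{1820106} \approx -0.43578$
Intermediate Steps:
$k = \frac{3965825}{3}$ ($k = 8 - - \frac{3965801}{3} = 8 + \frac{3965801}{3} = \frac{3965825}{3} \approx 1.3219 \cdot 10^{6}$)
$\frac{k}{z} = \frac{3965825}{3 \left(-3033510\right)} = \frac{3965825}{3} \left(- \frac{1}{3033510}\right) = - \frac{793165}{1820106}$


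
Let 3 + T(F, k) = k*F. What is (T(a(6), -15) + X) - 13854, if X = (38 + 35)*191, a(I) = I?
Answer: -4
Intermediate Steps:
X = 13943 (X = 73*191 = 13943)
T(F, k) = -3 + F*k (T(F, k) = -3 + k*F = -3 + F*k)
(T(a(6), -15) + X) - 13854 = ((-3 + 6*(-15)) + 13943) - 13854 = ((-3 - 90) + 13943) - 13854 = (-93 + 13943) - 13854 = 13850 - 13854 = -4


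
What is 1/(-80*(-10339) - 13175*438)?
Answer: -1/4943530 ≈ -2.0228e-7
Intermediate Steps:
1/(-80*(-10339) - 13175*438) = 1/(827120 - 5770650) = 1/(-4943530) = -1/4943530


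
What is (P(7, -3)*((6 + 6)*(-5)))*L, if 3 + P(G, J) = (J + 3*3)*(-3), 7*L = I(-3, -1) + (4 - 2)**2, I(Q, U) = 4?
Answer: 1440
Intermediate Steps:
L = 8/7 (L = (4 + (4 - 2)**2)/7 = (4 + 2**2)/7 = (4 + 4)/7 = (1/7)*8 = 8/7 ≈ 1.1429)
P(G, J) = -30 - 3*J (P(G, J) = -3 + (J + 3*3)*(-3) = -3 + (J + 9)*(-3) = -3 + (9 + J)*(-3) = -3 + (-27 - 3*J) = -30 - 3*J)
(P(7, -3)*((6 + 6)*(-5)))*L = ((-30 - 3*(-3))*((6 + 6)*(-5)))*(8/7) = ((-30 + 9)*(12*(-5)))*(8/7) = -21*(-60)*(8/7) = 1260*(8/7) = 1440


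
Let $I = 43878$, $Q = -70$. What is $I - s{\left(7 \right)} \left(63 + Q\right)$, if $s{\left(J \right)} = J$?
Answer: $43927$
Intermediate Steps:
$I - s{\left(7 \right)} \left(63 + Q\right) = 43878 - 7 \left(63 - 70\right) = 43878 - 7 \left(-7\right) = 43878 - -49 = 43878 + 49 = 43927$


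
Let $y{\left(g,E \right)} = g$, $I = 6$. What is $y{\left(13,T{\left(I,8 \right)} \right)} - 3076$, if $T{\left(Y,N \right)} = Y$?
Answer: $-3063$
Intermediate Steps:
$y{\left(13,T{\left(I,8 \right)} \right)} - 3076 = 13 - 3076 = -3063$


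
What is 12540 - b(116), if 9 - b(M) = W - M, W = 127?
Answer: 12542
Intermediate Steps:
b(M) = -118 + M (b(M) = 9 - (127 - M) = 9 + (-127 + M) = -118 + M)
12540 - b(116) = 12540 - (-118 + 116) = 12540 - 1*(-2) = 12540 + 2 = 12542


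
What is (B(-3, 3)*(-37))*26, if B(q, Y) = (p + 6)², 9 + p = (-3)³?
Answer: -865800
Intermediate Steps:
p = -36 (p = -9 + (-3)³ = -9 - 27 = -36)
B(q, Y) = 900 (B(q, Y) = (-36 + 6)² = (-30)² = 900)
(B(-3, 3)*(-37))*26 = (900*(-37))*26 = -33300*26 = -865800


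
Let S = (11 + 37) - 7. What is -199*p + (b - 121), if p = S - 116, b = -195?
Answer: 14609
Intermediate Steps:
S = 41 (S = 48 - 7 = 41)
p = -75 (p = 41 - 116 = -75)
-199*p + (b - 121) = -199*(-75) + (-195 - 121) = 14925 - 316 = 14609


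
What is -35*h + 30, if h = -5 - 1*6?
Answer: 415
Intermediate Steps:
h = -11 (h = -5 - 6 = -11)
-35*h + 30 = -35*(-11) + 30 = 385 + 30 = 415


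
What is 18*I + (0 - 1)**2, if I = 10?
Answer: 181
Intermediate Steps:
18*I + (0 - 1)**2 = 18*10 + (0 - 1)**2 = 180 + (-1)**2 = 180 + 1 = 181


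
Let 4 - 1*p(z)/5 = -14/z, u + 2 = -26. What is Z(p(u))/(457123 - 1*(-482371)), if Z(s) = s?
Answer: 35/1878988 ≈ 1.8627e-5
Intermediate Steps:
u = -28 (u = -2 - 26 = -28)
p(z) = 20 + 70/z (p(z) = 20 - (-70)/z = 20 + 70/z)
Z(p(u))/(457123 - 1*(-482371)) = (20 + 70/(-28))/(457123 - 1*(-482371)) = (20 + 70*(-1/28))/(457123 + 482371) = (20 - 5/2)/939494 = (35/2)*(1/939494) = 35/1878988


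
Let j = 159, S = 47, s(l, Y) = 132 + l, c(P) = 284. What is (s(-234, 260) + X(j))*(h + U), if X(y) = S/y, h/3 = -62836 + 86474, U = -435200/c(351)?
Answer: -79659866074/11289 ≈ -7.0564e+6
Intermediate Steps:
U = -108800/71 (U = -435200/284 = -435200*1/284 = -108800/71 ≈ -1532.4)
h = 70914 (h = 3*(-62836 + 86474) = 3*23638 = 70914)
X(y) = 47/y
(s(-234, 260) + X(j))*(h + U) = ((132 - 234) + 47/159)*(70914 - 108800/71) = (-102 + 47*(1/159))*(4926094/71) = (-102 + 47/159)*(4926094/71) = -16171/159*4926094/71 = -79659866074/11289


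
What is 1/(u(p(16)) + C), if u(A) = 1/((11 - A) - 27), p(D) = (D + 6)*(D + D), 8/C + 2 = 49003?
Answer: -35280720/43241 ≈ -815.91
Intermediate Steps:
C = 8/49001 (C = 8/(-2 + 49003) = 8/49001 ≈ 0.00016326)
p(D) = 2*D*(6 + D) (p(D) = (6 + D)*(2*D) = 2*D*(6 + D))
u(A) = 1/(-16 - A)
1/(u(p(16)) + C) = 1/(-1/(16 + 2*16*(6 + 16)) + 8/49001) = 1/(-1/(16 + 2*16*22) + 8/49001) = 1/(-1/(16 + 704) + 8/49001) = 1/(-1/720 + 8/49001) = 1/(-43241/35280720) = -35280720/43241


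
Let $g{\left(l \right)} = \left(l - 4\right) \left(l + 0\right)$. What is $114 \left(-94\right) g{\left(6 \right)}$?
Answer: $-128592$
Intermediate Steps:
$g{\left(l \right)} = l \left(-4 + l\right)$ ($g{\left(l \right)} = \left(-4 + l\right) l = l \left(-4 + l\right)$)
$114 \left(-94\right) g{\left(6 \right)} = 114 \left(-94\right) 6 \left(-4 + 6\right) = - 10716 \cdot 6 \cdot 2 = \left(-10716\right) 12 = -128592$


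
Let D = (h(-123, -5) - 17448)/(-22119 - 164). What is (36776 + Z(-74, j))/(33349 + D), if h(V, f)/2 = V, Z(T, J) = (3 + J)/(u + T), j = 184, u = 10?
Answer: 7491789713/6794363072 ≈ 1.1026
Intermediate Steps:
Z(T, J) = (3 + J)/(10 + T)
h(V, f) = 2*V
D = 17694/22283 (D = (2*(-123) - 17448)/(-22119 - 164) = (-246 - 17448)/(-22283) = -17694*(-1/22283) = 17694/22283 ≈ 0.79406)
(36776 + Z(-74, j))/(33349 + D) = (36776 + (3 + 184)/(10 - 74))/(33349 + 17694/22283) = (36776 + 187/(-64))/(743133461/22283) = (36776 - 1/64*187)*(22283/743133461) = (36776 - 187/64)*(22283/743133461) = (2353477/64)*(22283/743133461) = 7491789713/6794363072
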